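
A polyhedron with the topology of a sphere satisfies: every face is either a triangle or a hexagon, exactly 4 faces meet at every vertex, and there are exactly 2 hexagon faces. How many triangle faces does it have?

12

Let x be the number of triangles; then F = 2 + x.
Edge–face incidences: 2E = 6·2 + 3·x = 12 + 3x.
Every vertex has degree 4, so 4V = 2E.
Euler: V − E + F = 2 ⇒ (2E)/4 − E + (2 + x) = 2.
Multiply by 8: 2·(2E) − 4·(2E) + 8·(2 + x) = 16, i.e. 16 + 8x − 2·(12 + 3x) = 16.
Collecting terms: 2x − 8 = 16, so 2x = 24, so x = 12.
Then 2E = 12 + 3·12 = 48, so E = 24, V = 2E/4 = 12, F = 2 + 12 = 14.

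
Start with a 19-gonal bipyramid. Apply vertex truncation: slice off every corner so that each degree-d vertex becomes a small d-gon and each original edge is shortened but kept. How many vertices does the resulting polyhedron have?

114

The base solid has V = 21, E = 57, F = 38.
Truncation replaces each original edge-end by a new vertex, so V′ = 2E = 114.
Each original edge survives, and each old vertex of degree d contributes d new edges; summing degrees gives Σd = 2E, so E′ = E + 2E = 3E = 171.
Each original face survives and each original vertex becomes one new face: F′ = F + V = 59.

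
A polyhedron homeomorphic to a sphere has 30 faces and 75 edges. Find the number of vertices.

Here V − E + F = 2.
V = 2 + E − F = 2 + 75 − 30 = 47.

47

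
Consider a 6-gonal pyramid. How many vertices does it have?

A pyramid on an n-gon base has one n-gon and n triangles: V = 6 + 1 = 7, E = 2·6 = 12, F = 6 + 1 = 7.
Check: V − E + F = 7 − 12 + 7 = 2.

7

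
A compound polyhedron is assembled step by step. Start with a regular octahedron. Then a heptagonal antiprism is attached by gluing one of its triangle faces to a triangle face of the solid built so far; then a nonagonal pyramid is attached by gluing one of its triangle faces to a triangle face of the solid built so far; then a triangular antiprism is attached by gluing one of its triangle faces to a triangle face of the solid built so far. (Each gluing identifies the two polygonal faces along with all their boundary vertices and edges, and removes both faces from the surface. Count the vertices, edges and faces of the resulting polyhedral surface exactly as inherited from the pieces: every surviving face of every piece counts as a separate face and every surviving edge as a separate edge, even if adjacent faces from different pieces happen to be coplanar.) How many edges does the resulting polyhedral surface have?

A regular octahedron: V=6, E=12, F=8.
Attach a heptagonal antiprism (V=14, E=28, F=16) along a 3-gon: merge 3 vertices and 3 edges, delete both glued faces → V=17, E=37, F=22.
Attach a nonagonal pyramid (V=10, E=18, F=10) along a 3-gon: merge 3 vertices and 3 edges, delete both glued faces → V=24, E=52, F=30.
Attach a triangular antiprism (V=6, E=12, F=8) along a 3-gon: merge 3 vertices and 3 edges, delete both glued faces → V=27, E=61, F=36.
Check: V − E + F = 27 − 61 + 36 = 2.

61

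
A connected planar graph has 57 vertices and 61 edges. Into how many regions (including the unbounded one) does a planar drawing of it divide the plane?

6

Euler's formula for a connected plane graph: V − E + F = 2, so F = 2 − 57 + 61 = 6.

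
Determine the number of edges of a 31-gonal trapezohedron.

124

The n-trapezohedron (dual of the n-antiprism) has V = 2·31 + 2 = 64, E = 4·31 = 124, F = 2·31 = 62.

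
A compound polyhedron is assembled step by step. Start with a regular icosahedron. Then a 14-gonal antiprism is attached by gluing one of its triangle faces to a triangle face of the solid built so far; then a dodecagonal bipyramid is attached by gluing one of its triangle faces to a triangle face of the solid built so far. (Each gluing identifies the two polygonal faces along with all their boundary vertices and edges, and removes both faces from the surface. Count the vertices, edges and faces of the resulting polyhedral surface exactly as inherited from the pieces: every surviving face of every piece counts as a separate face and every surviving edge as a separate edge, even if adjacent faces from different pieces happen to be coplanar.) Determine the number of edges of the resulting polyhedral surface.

A regular icosahedron: V=12, E=30, F=20.
Attach a 14-gonal antiprism (V=28, E=56, F=30) along a 3-gon: merge 3 vertices and 3 edges, delete both glued faces → V=37, E=83, F=48.
Attach a dodecagonal bipyramid (V=14, E=36, F=24) along a 3-gon: merge 3 vertices and 3 edges, delete both glued faces → V=48, E=116, F=70.
Check: V − E + F = 48 − 116 + 70 = 2.

116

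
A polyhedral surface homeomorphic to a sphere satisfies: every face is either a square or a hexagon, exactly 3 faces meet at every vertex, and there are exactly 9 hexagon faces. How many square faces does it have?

Let x be the number of squares; then F = 9 + x.
Edge–face incidences: 2E = 6·9 + 4·x = 54 + 4x.
Every vertex has degree 3, so 3V = 2E.
Euler: V − E + F = 2 ⇒ (2E)/3 − E + (9 + x) = 2.
Multiply by 6: 2·(2E) − 3·(2E) + 6·(9 + x) = 12, i.e. 54 + 6x − (54 + 4x) = 12.
Collecting terms: 2x = 12, so x = 6.
Then 2E = 54 + 4·6 = 78, so E = 39, V = 2E/3 = 26, F = 9 + 6 = 15.

6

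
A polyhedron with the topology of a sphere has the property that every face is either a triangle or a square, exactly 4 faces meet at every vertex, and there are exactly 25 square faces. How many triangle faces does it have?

8

Let x be the number of triangles; then F = 25 + x.
Edge–face incidences: 2E = 4·25 + 3·x = 100 + 3x.
Every vertex has degree 4, so 4V = 2E.
Euler: V − E + F = 2 ⇒ (2E)/4 − E + (25 + x) = 2.
Multiply by 8: 2·(2E) − 4·(2E) + 8·(25 + x) = 16, i.e. 200 + 8x − 2·(100 + 3x) = 16.
Collecting terms: 2x = 16, so x = 8.
Then 2E = 100 + 3·8 = 124, so E = 62, V = 2E/4 = 31, F = 25 + 8 = 33.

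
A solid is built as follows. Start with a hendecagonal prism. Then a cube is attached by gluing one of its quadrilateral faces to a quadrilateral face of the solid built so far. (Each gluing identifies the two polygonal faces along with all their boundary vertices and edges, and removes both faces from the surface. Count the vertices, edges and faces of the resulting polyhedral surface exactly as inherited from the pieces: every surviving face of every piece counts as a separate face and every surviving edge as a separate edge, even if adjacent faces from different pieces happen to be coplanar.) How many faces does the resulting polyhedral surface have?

A hendecagonal prism: V=22, E=33, F=13.
Attach a cube (V=8, E=12, F=6) along a 4-gon: merge 4 vertices and 4 edges, delete both glued faces → V=26, E=41, F=17.
Check: V − E + F = 26 − 41 + 17 = 2.

17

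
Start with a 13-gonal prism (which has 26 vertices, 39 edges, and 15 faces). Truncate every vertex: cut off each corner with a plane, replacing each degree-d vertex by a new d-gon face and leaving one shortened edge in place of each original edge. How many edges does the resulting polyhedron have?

Truncation replaces each original edge-end by a new vertex, so V′ = 2E = 78.
Each original edge survives, and each old vertex of degree d contributes d new edges; summing degrees gives Σd = 2E, so E′ = E + 2E = 3E = 117.
Each original face survives and each original vertex becomes one new face: F′ = F + V = 41.

117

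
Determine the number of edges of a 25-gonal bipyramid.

75

A bipyramid over an n-gon has 2n triangular faces and n + 2 vertices: V = 25 + 2 = 27, E = 3·25 = 75, F = 2·25 = 50.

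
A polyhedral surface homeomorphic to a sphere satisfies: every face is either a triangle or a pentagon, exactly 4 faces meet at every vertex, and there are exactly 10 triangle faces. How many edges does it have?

Let x be the number of pentagons; then F = 10 + x.
Edge–face incidences: 2E = 3·10 + 5·x = 30 + 5x.
Every vertex has degree 4, so 4V = 2E.
Euler: V − E + F = 2 ⇒ (2E)/4 − E + (10 + x) = 2.
Multiply by 8: 2·(2E) − 4·(2E) + 8·(10 + x) = 16, i.e. 80 + 8x − 2·(30 + 5x) = 16.
Collecting terms: −2x + 20 = 16, so −2x = −4, so x = 2.
Then 2E = 30 + 5·2 = 40, so E = 20, V = 2E/4 = 10, F = 10 + 2 = 12.

20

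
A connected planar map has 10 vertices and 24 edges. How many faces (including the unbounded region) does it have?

16

Euler's formula for a connected plane graph: V − E + F = 2, so F = 2 − 10 + 24 = 16.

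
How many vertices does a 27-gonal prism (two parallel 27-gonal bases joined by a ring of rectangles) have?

54

A prism on an n-gon has two n-gon bases and n rectangular sides: V = 2·27 = 54, E = 3·27 = 81, F = 27 + 2 = 29.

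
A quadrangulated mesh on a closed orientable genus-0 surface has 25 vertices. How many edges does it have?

46

χ = 2 − 2·0 = 2, and every face is a square so 4F = 2E.
V − E + F = 2 with E = 4F/2 gives 25 − (4/2 − 1)·F = 2, so F = 23 and E = 46.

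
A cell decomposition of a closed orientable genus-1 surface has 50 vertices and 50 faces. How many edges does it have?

For a closed orientable surface of genus 1, χ = 2 − 2·1 = 0.
E = V + F − (0) = 50 + 50 − (0) = 100.

100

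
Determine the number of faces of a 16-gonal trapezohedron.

The n-trapezohedron (dual of the n-antiprism) has V = 2·16 + 2 = 34, E = 4·16 = 64, F = 2·16 = 32.

32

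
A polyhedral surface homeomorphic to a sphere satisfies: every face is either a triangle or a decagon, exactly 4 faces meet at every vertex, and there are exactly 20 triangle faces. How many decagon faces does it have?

2

Let x be the number of decagons; then F = 20 + x.
Edge–face incidences: 2E = 3·20 + 10·x = 60 + 10x.
Every vertex has degree 4, so 4V = 2E.
Euler: V − E + F = 2 ⇒ (2E)/4 − E + (20 + x) = 2.
Multiply by 8: 2·(2E) − 4·(2E) + 8·(20 + x) = 16, i.e. 160 + 8x − 2·(60 + 10x) = 16.
Collecting terms: −12x + 40 = 16, so −12x = −24, so x = 2.
Then 2E = 60 + 10·2 = 80, so E = 40, V = 2E/4 = 20, F = 20 + 2 = 22.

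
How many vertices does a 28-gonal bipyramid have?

30

A bipyramid over an n-gon has 2n triangular faces and n + 2 vertices: V = 28 + 2 = 30, E = 3·28 = 84, F = 2·28 = 56.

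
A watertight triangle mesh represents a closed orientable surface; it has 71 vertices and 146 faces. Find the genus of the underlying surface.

2

Every face is a triangle, so 2E = 3·146 = 438, giving E = 219.
χ = V − E + F = 71 − 219 + 146 = -2.
For a closed orientable surface χ = 2 − 2g, so g = (2 − (-2))/2 = 2.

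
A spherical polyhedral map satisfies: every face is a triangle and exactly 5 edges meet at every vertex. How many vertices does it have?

Each face has 3 edges and each edge borders two faces, so 2E = 3F.
Each vertex has degree 5, so 5V = 2E and hence V = 3F/5.
Euler: V − E + F = 2 ⇒ (3F/5) − (3F/2) + F = 2.
Multiply by 10: (6 − 15 + 10)F = 20, i.e. 1F = 20.
So F = 20, E = 3·20/2 = 30, V = 3·20/5 = 12.

12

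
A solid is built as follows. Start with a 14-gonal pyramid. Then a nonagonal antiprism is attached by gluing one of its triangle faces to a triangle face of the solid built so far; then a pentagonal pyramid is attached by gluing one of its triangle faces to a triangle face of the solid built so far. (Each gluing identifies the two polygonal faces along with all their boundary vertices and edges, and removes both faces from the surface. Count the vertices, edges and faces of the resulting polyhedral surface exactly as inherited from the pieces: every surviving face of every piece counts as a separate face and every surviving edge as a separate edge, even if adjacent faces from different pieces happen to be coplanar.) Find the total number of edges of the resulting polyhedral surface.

68

A 14-gonal pyramid: V=15, E=28, F=15.
Attach a nonagonal antiprism (V=18, E=36, F=20) along a 3-gon: merge 3 vertices and 3 edges, delete both glued faces → V=30, E=61, F=33.
Attach a pentagonal pyramid (V=6, E=10, F=6) along a 3-gon: merge 3 vertices and 3 edges, delete both glued faces → V=33, E=68, F=37.
Check: V − E + F = 33 − 68 + 37 = 2.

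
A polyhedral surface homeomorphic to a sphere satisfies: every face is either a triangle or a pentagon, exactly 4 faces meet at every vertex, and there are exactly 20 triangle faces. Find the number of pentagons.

12

Let x be the number of pentagons; then F = 20 + x.
Edge–face incidences: 2E = 3·20 + 5·x = 60 + 5x.
Every vertex has degree 4, so 4V = 2E.
Euler: V − E + F = 2 ⇒ (2E)/4 − E + (20 + x) = 2.
Multiply by 8: 2·(2E) − 4·(2E) + 8·(20 + x) = 16, i.e. 160 + 8x − 2·(60 + 5x) = 16.
Collecting terms: −2x + 40 = 16, so −2x = −24, so x = 12.
Then 2E = 60 + 5·12 = 120, so E = 60, V = 2E/4 = 30, F = 20 + 12 = 32.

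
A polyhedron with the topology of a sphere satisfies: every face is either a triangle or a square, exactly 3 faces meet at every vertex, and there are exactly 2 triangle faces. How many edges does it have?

9

Let x be the number of squares; then F = 2 + x.
Edge–face incidences: 2E = 3·2 + 4·x = 6 + 4x.
Every vertex has degree 3, so 3V = 2E.
Euler: V − E + F = 2 ⇒ (2E)/3 − E + (2 + x) = 2.
Multiply by 6: 2·(2E) − 3·(2E) + 6·(2 + x) = 12, i.e. 12 + 6x − (6 + 4x) = 12.
Collecting terms: 2x + 6 = 12, so 2x = 6, so x = 3.
Then 2E = 6 + 4·3 = 18, so E = 9, V = 2E/3 = 6, F = 2 + 3 = 5.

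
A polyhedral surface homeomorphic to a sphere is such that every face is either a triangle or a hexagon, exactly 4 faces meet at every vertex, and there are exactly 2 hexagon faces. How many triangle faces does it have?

Let x be the number of triangles; then F = 2 + x.
Edge–face incidences: 2E = 6·2 + 3·x = 12 + 3x.
Every vertex has degree 4, so 4V = 2E.
Euler: V − E + F = 2 ⇒ (2E)/4 − E + (2 + x) = 2.
Multiply by 8: 2·(2E) − 4·(2E) + 8·(2 + x) = 16, i.e. 16 + 8x − 2·(12 + 3x) = 16.
Collecting terms: 2x − 8 = 16, so 2x = 24, so x = 12.
Then 2E = 12 + 3·12 = 48, so E = 24, V = 2E/4 = 12, F = 2 + 12 = 14.

12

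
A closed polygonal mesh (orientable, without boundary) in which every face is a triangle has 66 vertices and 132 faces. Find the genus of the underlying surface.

1

Every face is a triangle, so 2E = 3·132 = 396, giving E = 198.
χ = V − E + F = 66 − 198 + 132 = 0.
For a closed orientable surface χ = 2 − 2g, so g = (2 − (0))/2 = 1.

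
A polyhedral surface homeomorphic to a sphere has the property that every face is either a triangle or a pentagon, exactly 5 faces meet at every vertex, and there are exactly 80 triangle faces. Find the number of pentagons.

Let x be the number of pentagons; then F = 80 + x.
Edge–face incidences: 2E = 3·80 + 5·x = 240 + 5x.
Every vertex has degree 5, so 5V = 2E.
Euler: V − E + F = 2 ⇒ (2E)/5 − E + (80 + x) = 2.
Multiply by 10: 2·(2E) − 5·(2E) + 10·(80 + x) = 20, i.e. 800 + 10x − 3·(240 + 5x) = 20.
Collecting terms: −5x + 80 = 20, so −5x = −60, so x = 12.
Then 2E = 240 + 5·12 = 300, so E = 150, V = 2E/5 = 60, F = 80 + 12 = 92.

12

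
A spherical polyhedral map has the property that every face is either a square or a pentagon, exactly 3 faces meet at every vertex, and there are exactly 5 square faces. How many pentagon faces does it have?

2

Let x be the number of pentagons; then F = 5 + x.
Edge–face incidences: 2E = 4·5 + 5·x = 20 + 5x.
Every vertex has degree 3, so 3V = 2E.
Euler: V − E + F = 2 ⇒ (2E)/3 − E + (5 + x) = 2.
Multiply by 6: 2·(2E) − 3·(2E) + 6·(5 + x) = 12, i.e. 30 + 6x − (20 + 5x) = 12.
Collecting terms: x + 10 = 12, so x = 2.
Then 2E = 20 + 5·2 = 30, so E = 15, V = 2E/3 = 10, F = 5 + 2 = 7.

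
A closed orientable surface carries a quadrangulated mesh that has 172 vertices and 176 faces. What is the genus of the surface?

Every face is a square, so 2E = 4·176 = 704, giving E = 352.
χ = V − E + F = 172 − 352 + 176 = -4.
For a closed orientable surface χ = 2 − 2g, so g = (2 − (-4))/2 = 3.

3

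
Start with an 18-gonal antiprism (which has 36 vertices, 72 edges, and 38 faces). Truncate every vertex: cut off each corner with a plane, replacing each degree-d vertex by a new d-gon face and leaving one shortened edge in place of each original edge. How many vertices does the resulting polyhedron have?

Truncation replaces each original edge-end by a new vertex, so V′ = 2E = 144.
Each original edge survives, and each old vertex of degree d contributes d new edges; summing degrees gives Σd = 2E, so E′ = E + 2E = 3E = 216.
Each original face survives and each original vertex becomes one new face: F′ = F + V = 74.

144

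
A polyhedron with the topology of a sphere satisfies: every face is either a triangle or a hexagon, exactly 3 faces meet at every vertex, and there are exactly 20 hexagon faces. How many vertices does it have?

Let x be the number of triangles; then F = 20 + x.
Edge–face incidences: 2E = 6·20 + 3·x = 120 + 3x.
Every vertex has degree 3, so 3V = 2E.
Euler: V − E + F = 2 ⇒ (2E)/3 − E + (20 + x) = 2.
Multiply by 6: 2·(2E) − 3·(2E) + 6·(20 + x) = 12, i.e. 120 + 6x − (120 + 3x) = 12.
Collecting terms: 3x = 12, so x = 4.
Then 2E = 120 + 3·4 = 132, so E = 66, V = 2E/3 = 44, F = 20 + 4 = 24.

44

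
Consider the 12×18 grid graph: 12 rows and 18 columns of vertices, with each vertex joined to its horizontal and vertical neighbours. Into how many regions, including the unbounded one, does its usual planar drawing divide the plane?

188

The grid has V = 12·18 = 216 vertices and E = 12·17 + 18·11 = 402 edges.
F = 2 − V + E = 2 − 216 + 402 = 188.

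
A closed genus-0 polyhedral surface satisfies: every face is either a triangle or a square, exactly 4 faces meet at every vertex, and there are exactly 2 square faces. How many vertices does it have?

Let x be the number of triangles; then F = 2 + x.
Edge–face incidences: 2E = 4·2 + 3·x = 8 + 3x.
Every vertex has degree 4, so 4V = 2E.
Euler: V − E + F = 2 ⇒ (2E)/4 − E + (2 + x) = 2.
Multiply by 8: 2·(2E) − 4·(2E) + 8·(2 + x) = 16, i.e. 16 + 8x − 2·(8 + 3x) = 16.
Collecting terms: 2x = 16, so x = 8.
Then 2E = 8 + 3·8 = 32, so E = 16, V = 2E/4 = 8, F = 2 + 8 = 10.

8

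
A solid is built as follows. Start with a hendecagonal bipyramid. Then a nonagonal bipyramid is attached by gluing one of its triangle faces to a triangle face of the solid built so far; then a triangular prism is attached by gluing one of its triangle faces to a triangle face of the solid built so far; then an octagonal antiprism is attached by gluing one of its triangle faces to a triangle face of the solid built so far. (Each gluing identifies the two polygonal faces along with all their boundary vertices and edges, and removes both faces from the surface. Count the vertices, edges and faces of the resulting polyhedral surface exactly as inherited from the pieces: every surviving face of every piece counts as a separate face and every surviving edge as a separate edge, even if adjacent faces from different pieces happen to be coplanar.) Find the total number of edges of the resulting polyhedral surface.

92

A hendecagonal bipyramid: V=13, E=33, F=22.
Attach a nonagonal bipyramid (V=11, E=27, F=18) along a 3-gon: merge 3 vertices and 3 edges, delete both glued faces → V=21, E=57, F=38.
Attach a triangular prism (V=6, E=9, F=5) along a 3-gon: merge 3 vertices and 3 edges, delete both glued faces → V=24, E=63, F=41.
Attach an octagonal antiprism (V=16, E=32, F=18) along a 3-gon: merge 3 vertices and 3 edges, delete both glued faces → V=37, E=92, F=57.
Check: V − E + F = 37 − 92 + 57 = 2.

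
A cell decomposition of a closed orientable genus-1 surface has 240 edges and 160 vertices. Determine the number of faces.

For a closed orientable surface of genus 1, χ = 2 − 2·1 = 0.
F = 0 − V + E = 0 − 160 + 240 = 80.

80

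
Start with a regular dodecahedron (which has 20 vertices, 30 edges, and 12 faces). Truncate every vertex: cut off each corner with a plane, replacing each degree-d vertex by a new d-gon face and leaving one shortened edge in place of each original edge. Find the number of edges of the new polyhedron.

90

Truncation replaces each original edge-end by a new vertex, so V′ = 2E = 60.
Each original edge survives, and each old vertex of degree d contributes d new edges; summing degrees gives Σd = 2E, so E′ = E + 2E = 3E = 90.
Each original face survives and each original vertex becomes one new face: F′ = F + V = 32.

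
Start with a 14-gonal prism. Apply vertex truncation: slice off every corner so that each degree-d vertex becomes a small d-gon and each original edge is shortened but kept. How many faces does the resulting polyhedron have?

The base solid has V = 28, E = 42, F = 16.
Truncation replaces each original edge-end by a new vertex, so V′ = 2E = 84.
Each original edge survives, and each old vertex of degree d contributes d new edges; summing degrees gives Σd = 2E, so E′ = E + 2E = 3E = 126.
Each original face survives and each original vertex becomes one new face: F′ = F + V = 44.

44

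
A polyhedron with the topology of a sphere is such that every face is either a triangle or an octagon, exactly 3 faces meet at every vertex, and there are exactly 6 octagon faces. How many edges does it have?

Let x be the number of triangles; then F = 6 + x.
Edge–face incidences: 2E = 8·6 + 3·x = 48 + 3x.
Every vertex has degree 3, so 3V = 2E.
Euler: V − E + F = 2 ⇒ (2E)/3 − E + (6 + x) = 2.
Multiply by 6: 2·(2E) − 3·(2E) + 6·(6 + x) = 12, i.e. 36 + 6x − (48 + 3x) = 12.
Collecting terms: 3x − 12 = 12, so 3x = 24, so x = 8.
Then 2E = 48 + 3·8 = 72, so E = 36, V = 2E/3 = 24, F = 6 + 8 = 14.

36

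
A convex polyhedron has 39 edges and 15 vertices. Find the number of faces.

26

Here V − E + F = 2.
F = 2 − V + E = 2 − 15 + 39 = 26.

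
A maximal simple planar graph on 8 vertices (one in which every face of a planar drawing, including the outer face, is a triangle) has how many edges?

18

In a plane triangulation 3F = 2E and V − E + F = 2, so E = 3V − 6 = 3·8 − 6 = 18.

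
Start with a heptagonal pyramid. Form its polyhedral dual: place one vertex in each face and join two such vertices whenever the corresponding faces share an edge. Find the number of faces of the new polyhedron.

8

The base solid has V = 8, E = 14, F = 8.
The dual swaps V and F and preserves E: V′ = F = 8, E′ = E = 14, F′ = V = 8.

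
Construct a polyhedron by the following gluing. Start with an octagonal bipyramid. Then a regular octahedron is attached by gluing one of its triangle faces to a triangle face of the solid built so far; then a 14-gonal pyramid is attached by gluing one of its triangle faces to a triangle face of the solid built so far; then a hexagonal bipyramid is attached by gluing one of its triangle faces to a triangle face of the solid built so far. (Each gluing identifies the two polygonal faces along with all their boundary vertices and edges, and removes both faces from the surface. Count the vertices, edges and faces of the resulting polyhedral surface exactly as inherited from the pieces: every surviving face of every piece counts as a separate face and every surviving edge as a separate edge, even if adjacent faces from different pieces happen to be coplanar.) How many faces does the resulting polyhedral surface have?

An octagonal bipyramid: V=10, E=24, F=16.
Attach a regular octahedron (V=6, E=12, F=8) along a 3-gon: merge 3 vertices and 3 edges, delete both glued faces → V=13, E=33, F=22.
Attach a 14-gonal pyramid (V=15, E=28, F=15) along a 3-gon: merge 3 vertices and 3 edges, delete both glued faces → V=25, E=58, F=35.
Attach a hexagonal bipyramid (V=8, E=18, F=12) along a 3-gon: merge 3 vertices and 3 edges, delete both glued faces → V=30, E=73, F=45.
Check: V − E + F = 30 − 73 + 45 = 2.

45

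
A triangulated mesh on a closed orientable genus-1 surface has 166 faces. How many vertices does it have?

83

χ = 2 − 2·1 = 0, and every face is a triangle so 3F = 2E.
E = 3·166/2 = 249. Then V = 0 + E − F = 0 + 249 − 166 = 83.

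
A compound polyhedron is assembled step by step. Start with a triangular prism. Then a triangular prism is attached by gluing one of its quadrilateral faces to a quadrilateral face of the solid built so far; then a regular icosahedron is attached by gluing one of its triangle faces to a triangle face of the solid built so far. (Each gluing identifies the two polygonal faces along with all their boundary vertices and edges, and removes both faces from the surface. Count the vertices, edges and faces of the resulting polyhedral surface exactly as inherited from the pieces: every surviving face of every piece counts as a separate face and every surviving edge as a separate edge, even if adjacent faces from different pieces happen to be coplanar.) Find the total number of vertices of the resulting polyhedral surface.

17

A triangular prism: V=6, E=9, F=5.
Attach a triangular prism (V=6, E=9, F=5) along a 4-gon: merge 4 vertices and 4 edges, delete both glued faces → V=8, E=14, F=8.
Attach a regular icosahedron (V=12, E=30, F=20) along a 3-gon: merge 3 vertices and 3 edges, delete both glued faces → V=17, E=41, F=26.
Check: V − E + F = 17 − 41 + 26 = 2.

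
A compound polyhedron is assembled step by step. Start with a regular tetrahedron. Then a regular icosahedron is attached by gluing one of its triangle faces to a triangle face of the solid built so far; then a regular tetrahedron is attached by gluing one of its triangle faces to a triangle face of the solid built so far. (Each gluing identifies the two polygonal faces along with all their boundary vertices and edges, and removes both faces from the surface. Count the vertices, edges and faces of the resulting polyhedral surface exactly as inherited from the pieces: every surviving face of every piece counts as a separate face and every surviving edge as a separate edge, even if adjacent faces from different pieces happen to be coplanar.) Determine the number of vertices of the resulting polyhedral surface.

14

A regular tetrahedron: V=4, E=6, F=4.
Attach a regular icosahedron (V=12, E=30, F=20) along a 3-gon: merge 3 vertices and 3 edges, delete both glued faces → V=13, E=33, F=22.
Attach a regular tetrahedron (V=4, E=6, F=4) along a 3-gon: merge 3 vertices and 3 edges, delete both glued faces → V=14, E=36, F=24.
Check: V − E + F = 14 − 36 + 24 = 2.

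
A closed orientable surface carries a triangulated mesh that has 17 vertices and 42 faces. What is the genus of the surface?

3

Every face is a triangle, so 2E = 3·42 = 126, giving E = 63.
χ = V − E + F = 17 − 63 + 42 = -4.
For a closed orientable surface χ = 2 − 2g, so g = (2 − (-4))/2 = 3.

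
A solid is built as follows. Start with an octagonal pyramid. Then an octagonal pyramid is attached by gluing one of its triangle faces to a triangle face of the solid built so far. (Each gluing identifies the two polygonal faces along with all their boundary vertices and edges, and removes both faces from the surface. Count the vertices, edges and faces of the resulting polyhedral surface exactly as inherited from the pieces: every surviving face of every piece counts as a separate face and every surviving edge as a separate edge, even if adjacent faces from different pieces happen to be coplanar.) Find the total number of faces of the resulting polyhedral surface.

An octagonal pyramid: V=9, E=16, F=9.
Attach an octagonal pyramid (V=9, E=16, F=9) along a 3-gon: merge 3 vertices and 3 edges, delete both glued faces → V=15, E=29, F=16.
Check: V − E + F = 15 − 29 + 16 = 2.

16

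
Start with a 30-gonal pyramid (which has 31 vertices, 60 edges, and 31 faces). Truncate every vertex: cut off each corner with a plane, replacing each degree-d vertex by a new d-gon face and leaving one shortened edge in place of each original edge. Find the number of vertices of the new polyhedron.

120

Truncation replaces each original edge-end by a new vertex, so V′ = 2E = 120.
Each original edge survives, and each old vertex of degree d contributes d new edges; summing degrees gives Σd = 2E, so E′ = E + 2E = 3E = 180.
Each original face survives and each original vertex becomes one new face: F′ = F + V = 62.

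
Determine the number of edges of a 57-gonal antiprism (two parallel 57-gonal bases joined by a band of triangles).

228

An antiprism on an n-gon has two n-gon caps and 2n triangles: V = 2·57 = 114, E = 4·57 = 228, F = 2·57 + 2 = 116.
Check: V − E + F = 114 − 228 + 116 = 2.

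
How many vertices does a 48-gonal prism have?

A prism on an n-gon has two n-gon bases and n rectangular sides: V = 2·48 = 96, E = 3·48 = 144, F = 48 + 2 = 50.
Check: V − E + F = 96 − 144 + 50 = 2.

96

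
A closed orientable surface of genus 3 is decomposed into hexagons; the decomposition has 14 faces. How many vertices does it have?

24

χ = 2 − 2·3 = -4, and every face is a hexagon so 6F = 2E.
E = 6·14/2 = 42. Then V = -4 + E − F = -4 + 42 − 14 = 24.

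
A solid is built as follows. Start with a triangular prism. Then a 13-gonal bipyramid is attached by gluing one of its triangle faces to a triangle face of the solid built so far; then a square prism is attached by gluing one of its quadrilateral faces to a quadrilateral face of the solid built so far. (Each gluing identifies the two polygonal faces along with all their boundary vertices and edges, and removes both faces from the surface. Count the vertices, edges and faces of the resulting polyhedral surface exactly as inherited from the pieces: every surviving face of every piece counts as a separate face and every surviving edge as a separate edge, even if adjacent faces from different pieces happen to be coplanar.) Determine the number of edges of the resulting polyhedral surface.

53

A triangular prism: V=6, E=9, F=5.
Attach a 13-gonal bipyramid (V=15, E=39, F=26) along a 3-gon: merge 3 vertices and 3 edges, delete both glued faces → V=18, E=45, F=29.
Attach a square prism (V=8, E=12, F=6) along a 4-gon: merge 4 vertices and 4 edges, delete both glued faces → V=22, E=53, F=33.
Check: V − E + F = 22 − 53 + 33 = 2.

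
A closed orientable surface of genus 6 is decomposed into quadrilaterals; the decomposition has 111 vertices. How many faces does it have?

χ = 2 − 2·6 = -10, and every face is a square so 4F = 2E.
V − E + F = -10 with E = 4F/2 gives 111 − (4/2 − 1)·F = -10, so F = 121 and E = 242.

121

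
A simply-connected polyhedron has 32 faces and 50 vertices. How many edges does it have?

Here V − E + F = 2.
E = V + F − (2) = 50 + 32 − (2) = 80.

80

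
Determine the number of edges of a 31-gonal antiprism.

124

An antiprism on an n-gon has two n-gon caps and 2n triangles: V = 2·31 = 62, E = 4·31 = 124, F = 2·31 + 2 = 64.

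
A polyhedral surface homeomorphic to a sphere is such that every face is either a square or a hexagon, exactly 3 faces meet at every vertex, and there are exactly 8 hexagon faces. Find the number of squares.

Let x be the number of squares; then F = 8 + x.
Edge–face incidences: 2E = 6·8 + 4·x = 48 + 4x.
Every vertex has degree 3, so 3V = 2E.
Euler: V − E + F = 2 ⇒ (2E)/3 − E + (8 + x) = 2.
Multiply by 6: 2·(2E) − 3·(2E) + 6·(8 + x) = 12, i.e. 48 + 6x − (48 + 4x) = 12.
Collecting terms: 2x = 12, so x = 6.
Then 2E = 48 + 4·6 = 72, so E = 36, V = 2E/3 = 24, F = 8 + 6 = 14.

6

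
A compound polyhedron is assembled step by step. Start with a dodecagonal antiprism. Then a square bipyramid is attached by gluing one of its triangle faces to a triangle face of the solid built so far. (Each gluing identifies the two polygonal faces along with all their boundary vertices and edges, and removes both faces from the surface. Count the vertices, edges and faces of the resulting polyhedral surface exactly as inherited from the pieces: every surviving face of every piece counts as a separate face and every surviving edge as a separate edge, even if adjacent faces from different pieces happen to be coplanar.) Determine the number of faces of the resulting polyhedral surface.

32

A dodecagonal antiprism: V=24, E=48, F=26.
Attach a square bipyramid (V=6, E=12, F=8) along a 3-gon: merge 3 vertices and 3 edges, delete both glued faces → V=27, E=57, F=32.
Check: V − E + F = 27 − 57 + 32 = 2.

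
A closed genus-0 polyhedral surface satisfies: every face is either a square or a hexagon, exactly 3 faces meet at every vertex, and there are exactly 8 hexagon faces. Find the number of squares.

6

Let x be the number of squares; then F = 8 + x.
Edge–face incidences: 2E = 6·8 + 4·x = 48 + 4x.
Every vertex has degree 3, so 3V = 2E.
Euler: V − E + F = 2 ⇒ (2E)/3 − E + (8 + x) = 2.
Multiply by 6: 2·(2E) − 3·(2E) + 6·(8 + x) = 12, i.e. 48 + 6x − (48 + 4x) = 12.
Collecting terms: 2x = 12, so x = 6.
Then 2E = 48 + 4·6 = 72, so E = 36, V = 2E/3 = 24, F = 8 + 6 = 14.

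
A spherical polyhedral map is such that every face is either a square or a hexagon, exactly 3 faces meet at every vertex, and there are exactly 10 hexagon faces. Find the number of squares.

Let x be the number of squares; then F = 10 + x.
Edge–face incidences: 2E = 6·10 + 4·x = 60 + 4x.
Every vertex has degree 3, so 3V = 2E.
Euler: V − E + F = 2 ⇒ (2E)/3 − E + (10 + x) = 2.
Multiply by 6: 2·(2E) − 3·(2E) + 6·(10 + x) = 12, i.e. 60 + 6x − (60 + 4x) = 12.
Collecting terms: 2x = 12, so x = 6.
Then 2E = 60 + 4·6 = 84, so E = 42, V = 2E/3 = 28, F = 10 + 6 = 16.

6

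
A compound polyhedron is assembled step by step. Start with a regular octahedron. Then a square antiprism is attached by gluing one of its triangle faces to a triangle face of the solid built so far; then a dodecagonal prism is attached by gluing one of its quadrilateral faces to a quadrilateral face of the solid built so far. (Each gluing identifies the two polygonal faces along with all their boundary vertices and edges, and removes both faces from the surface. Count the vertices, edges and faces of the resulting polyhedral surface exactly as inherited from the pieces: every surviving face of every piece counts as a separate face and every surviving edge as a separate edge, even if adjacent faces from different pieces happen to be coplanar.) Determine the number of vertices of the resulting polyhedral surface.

A regular octahedron: V=6, E=12, F=8.
Attach a square antiprism (V=8, E=16, F=10) along a 3-gon: merge 3 vertices and 3 edges, delete both glued faces → V=11, E=25, F=16.
Attach a dodecagonal prism (V=24, E=36, F=14) along a 4-gon: merge 4 vertices and 4 edges, delete both glued faces → V=31, E=57, F=28.
Check: V − E + F = 31 − 57 + 28 = 2.

31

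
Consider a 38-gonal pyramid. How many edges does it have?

A pyramid on an n-gon base has one n-gon and n triangles: V = 38 + 1 = 39, E = 2·38 = 76, F = 38 + 1 = 39.
Check: V − E + F = 39 − 76 + 39 = 2.

76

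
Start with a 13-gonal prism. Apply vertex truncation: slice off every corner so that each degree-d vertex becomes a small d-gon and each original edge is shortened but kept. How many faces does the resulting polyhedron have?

The base solid has V = 26, E = 39, F = 15.
Truncation replaces each original edge-end by a new vertex, so V′ = 2E = 78.
Each original edge survives, and each old vertex of degree d contributes d new edges; summing degrees gives Σd = 2E, so E′ = E + 2E = 3E = 117.
Each original face survives and each original vertex becomes one new face: F′ = F + V = 41.

41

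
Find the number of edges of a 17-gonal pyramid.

34

A pyramid on an n-gon base has one n-gon and n triangles: V = 17 + 1 = 18, E = 2·17 = 34, F = 17 + 1 = 18.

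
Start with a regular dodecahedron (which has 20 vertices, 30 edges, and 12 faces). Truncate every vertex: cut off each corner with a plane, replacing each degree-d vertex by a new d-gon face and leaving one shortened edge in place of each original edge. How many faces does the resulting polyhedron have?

Truncation replaces each original edge-end by a new vertex, so V′ = 2E = 60.
Each original edge survives, and each old vertex of degree d contributes d new edges; summing degrees gives Σd = 2E, so E′ = E + 2E = 3E = 90.
Each original face survives and each original vertex becomes one new face: F′ = F + V = 32.

32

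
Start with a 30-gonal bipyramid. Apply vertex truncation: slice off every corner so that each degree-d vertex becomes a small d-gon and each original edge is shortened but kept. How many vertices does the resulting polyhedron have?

180

The base solid has V = 32, E = 90, F = 60.
Truncation replaces each original edge-end by a new vertex, so V′ = 2E = 180.
Each original edge survives, and each old vertex of degree d contributes d new edges; summing degrees gives Σd = 2E, so E′ = E + 2E = 3E = 270.
Each original face survives and each original vertex becomes one new face: F′ = F + V = 92.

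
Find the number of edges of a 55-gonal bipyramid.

A bipyramid over an n-gon has 2n triangular faces and n + 2 vertices: V = 55 + 2 = 57, E = 3·55 = 165, F = 2·55 = 110.

165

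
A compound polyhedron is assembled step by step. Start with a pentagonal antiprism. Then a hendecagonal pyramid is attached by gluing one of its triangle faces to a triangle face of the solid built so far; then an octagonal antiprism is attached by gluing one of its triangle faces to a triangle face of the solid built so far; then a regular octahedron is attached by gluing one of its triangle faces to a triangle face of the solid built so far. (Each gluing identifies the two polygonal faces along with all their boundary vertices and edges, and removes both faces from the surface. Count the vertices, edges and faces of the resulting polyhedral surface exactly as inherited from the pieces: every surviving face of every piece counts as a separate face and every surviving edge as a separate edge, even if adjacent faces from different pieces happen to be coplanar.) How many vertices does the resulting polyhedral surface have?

A pentagonal antiprism: V=10, E=20, F=12.
Attach a hendecagonal pyramid (V=12, E=22, F=12) along a 3-gon: merge 3 vertices and 3 edges, delete both glued faces → V=19, E=39, F=22.
Attach an octagonal antiprism (V=16, E=32, F=18) along a 3-gon: merge 3 vertices and 3 edges, delete both glued faces → V=32, E=68, F=38.
Attach a regular octahedron (V=6, E=12, F=8) along a 3-gon: merge 3 vertices and 3 edges, delete both glued faces → V=35, E=77, F=44.
Check: V − E + F = 35 − 77 + 44 = 2.

35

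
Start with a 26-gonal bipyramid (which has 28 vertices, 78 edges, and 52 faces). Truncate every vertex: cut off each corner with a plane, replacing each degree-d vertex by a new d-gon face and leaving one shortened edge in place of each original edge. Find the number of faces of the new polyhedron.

80

Truncation replaces each original edge-end by a new vertex, so V′ = 2E = 156.
Each original edge survives, and each old vertex of degree d contributes d new edges; summing degrees gives Σd = 2E, so E′ = E + 2E = 3E = 234.
Each original face survives and each original vertex becomes one new face: F′ = F + V = 80.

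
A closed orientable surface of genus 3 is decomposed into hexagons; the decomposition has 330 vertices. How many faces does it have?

167

χ = 2 − 2·3 = -4, and every face is a hexagon so 6F = 2E.
V − E + F = -4 with E = 6F/2 gives 330 − (6/2 − 1)·F = -4, so F = 167 and E = 501.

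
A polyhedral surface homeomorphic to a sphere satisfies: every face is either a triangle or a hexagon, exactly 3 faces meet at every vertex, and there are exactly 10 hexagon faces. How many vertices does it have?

Let x be the number of triangles; then F = 10 + x.
Edge–face incidences: 2E = 6·10 + 3·x = 60 + 3x.
Every vertex has degree 3, so 3V = 2E.
Euler: V − E + F = 2 ⇒ (2E)/3 − E + (10 + x) = 2.
Multiply by 6: 2·(2E) − 3·(2E) + 6·(10 + x) = 12, i.e. 60 + 6x − (60 + 3x) = 12.
Collecting terms: 3x = 12, so x = 4.
Then 2E = 60 + 3·4 = 72, so E = 36, V = 2E/3 = 24, F = 10 + 4 = 14.

24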